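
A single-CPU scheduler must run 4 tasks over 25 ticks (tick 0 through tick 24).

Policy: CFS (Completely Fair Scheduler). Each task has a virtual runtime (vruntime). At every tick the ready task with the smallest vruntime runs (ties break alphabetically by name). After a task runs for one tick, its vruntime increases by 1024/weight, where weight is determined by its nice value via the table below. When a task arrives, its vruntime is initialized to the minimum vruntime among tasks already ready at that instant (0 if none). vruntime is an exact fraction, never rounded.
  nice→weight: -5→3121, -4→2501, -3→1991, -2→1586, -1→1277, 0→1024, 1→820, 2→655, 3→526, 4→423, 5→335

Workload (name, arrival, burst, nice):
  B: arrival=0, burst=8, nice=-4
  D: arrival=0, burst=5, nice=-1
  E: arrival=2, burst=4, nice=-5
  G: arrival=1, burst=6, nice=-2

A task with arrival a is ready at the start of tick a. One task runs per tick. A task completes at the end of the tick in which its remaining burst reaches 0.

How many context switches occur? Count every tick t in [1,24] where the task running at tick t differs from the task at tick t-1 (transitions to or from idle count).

context switches = 23

t=0: vr[B=0 D=0] → run B
t=1: vr[B=1024/2501 D=0 G=0] → run D
t=2: vr[B=1024/2501 D=1024/1277 E=0 G=0] → run E
t=3: vr[B=1024/2501 D=1024/1277 E=1024/3121 G=0] → run G
t=4: vr[B=1024/2501 D=1024/1277 E=1024/3121 G=512/793] → run E
t=5: vr[B=1024/2501 D=1024/1277 E=2048/3121 G=512/793] → run B
t=6: vr[B=2048/2501 D=1024/1277 E=2048/3121 G=512/793] → run G
t=7: vr[B=2048/2501 D=1024/1277 E=2048/3121 G=1024/793] → run E
t=8: vr[B=2048/2501 D=1024/1277 E=3072/3121 G=1024/793] → run D
t=9: vr[B=2048/2501 D=2048/1277 E=3072/3121 G=1024/793] → run B
t=10: vr[B=3072/2501 D=2048/1277 E=3072/3121 G=1024/793] → run E
t=11: vr[B=3072/2501 D=2048/1277 G=1024/793] → run B
t=12: vr[B=4096/2501 D=2048/1277 G=1024/793] → run G
t=13: vr[B=4096/2501 D=2048/1277 G=1536/793] → run D
t=14: vr[B=4096/2501 D=3072/1277 G=1536/793] → run B
t=15: vr[B=5120/2501 D=3072/1277 G=1536/793] → run G
t=16: vr[B=5120/2501 D=3072/1277 G=2048/793] → run B
t=17: vr[B=6144/2501 D=3072/1277 G=2048/793] → run D
t=18: vr[B=6144/2501 D=4096/1277 G=2048/793] → run B
t=19: vr[B=7168/2501 D=4096/1277 G=2048/793] → run G
t=20: vr[B=7168/2501 D=4096/1277 G=2560/793] → run B
t=21: vr[D=4096/1277 G=2560/793] → run D
t=22: vr[G=2560/793] → run G
t=23: (idle)
t=24: (idle)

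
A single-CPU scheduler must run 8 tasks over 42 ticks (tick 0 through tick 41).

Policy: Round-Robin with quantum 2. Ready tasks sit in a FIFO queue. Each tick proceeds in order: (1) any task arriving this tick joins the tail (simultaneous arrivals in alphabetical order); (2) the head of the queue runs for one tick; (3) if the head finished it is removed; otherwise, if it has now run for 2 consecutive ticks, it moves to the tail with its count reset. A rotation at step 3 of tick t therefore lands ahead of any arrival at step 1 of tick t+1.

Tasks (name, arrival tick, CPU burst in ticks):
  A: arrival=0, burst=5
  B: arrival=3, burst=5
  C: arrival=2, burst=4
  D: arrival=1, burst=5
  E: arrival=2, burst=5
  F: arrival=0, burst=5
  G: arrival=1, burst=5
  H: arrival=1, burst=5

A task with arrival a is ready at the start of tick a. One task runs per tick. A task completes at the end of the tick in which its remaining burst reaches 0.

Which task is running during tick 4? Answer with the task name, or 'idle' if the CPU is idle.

t=0: queue=[A,F] q_used=0 → run A
t=1: queue=[A,F,D,G,H] q_used=1 → run A
t=2: queue=[F,D,G,H,A,C,E] q_used=0 → run F
t=3: queue=[F,D,G,H,A,C,E,B] q_used=1 → run F
t=4: queue=[D,G,H,A,C,E,B,F] q_used=0 → run D
t=5: queue=[D,G,H,A,C,E,B,F] q_used=1 → run D
t=6: queue=[G,H,A,C,E,B,F,D] q_used=0 → run G
t=7: queue=[G,H,A,C,E,B,F,D] q_used=1 → run G
t=8: queue=[H,A,C,E,B,F,D,G] q_used=0 → run H
t=9: queue=[H,A,C,E,B,F,D,G] q_used=1 → run H
t=10: queue=[A,C,E,B,F,D,G,H] q_used=0 → run A
t=11: queue=[A,C,E,B,F,D,G,H] q_used=1 → run A
t=12: queue=[C,E,B,F,D,G,H,A] q_used=0 → run C
t=13: queue=[C,E,B,F,D,G,H,A] q_used=1 → run C
t=14: queue=[E,B,F,D,G,H,A,C] q_used=0 → run E
t=15: queue=[E,B,F,D,G,H,A,C] q_used=1 → run E
t=16: queue=[B,F,D,G,H,A,C,E] q_used=0 → run B
t=17: queue=[B,F,D,G,H,A,C,E] q_used=1 → run B
t=18: queue=[F,D,G,H,A,C,E,B] q_used=0 → run F
t=19: queue=[F,D,G,H,A,C,E,B] q_used=1 → run F
t=20: queue=[D,G,H,A,C,E,B,F] q_used=0 → run D
t=21: queue=[D,G,H,A,C,E,B,F] q_used=1 → run D
t=22: queue=[G,H,A,C,E,B,F,D] q_used=0 → run G
t=23: queue=[G,H,A,C,E,B,F,D] q_used=1 → run G
t=24: queue=[H,A,C,E,B,F,D,G] q_used=0 → run H
t=25: queue=[H,A,C,E,B,F,D,G] q_used=1 → run H
t=26: queue=[A,C,E,B,F,D,G,H] q_used=0 → run A
t=27: queue=[C,E,B,F,D,G,H] q_used=0 → run C
t=28: queue=[C,E,B,F,D,G,H] q_used=1 → run C
t=29: queue=[E,B,F,D,G,H] q_used=0 → run E
t=30: queue=[E,B,F,D,G,H] q_used=1 → run E
t=31: queue=[B,F,D,G,H,E] q_used=0 → run B
t=32: queue=[B,F,D,G,H,E] q_used=1 → run B
t=33: queue=[F,D,G,H,E,B] q_used=0 → run F
t=34: queue=[D,G,H,E,B] q_used=0 → run D
t=35: queue=[G,H,E,B] q_used=0 → run G
t=36: queue=[H,E,B] q_used=0 → run H
t=37: queue=[E,B] q_used=0 → run E
t=38: queue=[B] q_used=0 → run B
t=39: (idle)
t=40: (idle)
t=41: (idle)

running at tick 4 = D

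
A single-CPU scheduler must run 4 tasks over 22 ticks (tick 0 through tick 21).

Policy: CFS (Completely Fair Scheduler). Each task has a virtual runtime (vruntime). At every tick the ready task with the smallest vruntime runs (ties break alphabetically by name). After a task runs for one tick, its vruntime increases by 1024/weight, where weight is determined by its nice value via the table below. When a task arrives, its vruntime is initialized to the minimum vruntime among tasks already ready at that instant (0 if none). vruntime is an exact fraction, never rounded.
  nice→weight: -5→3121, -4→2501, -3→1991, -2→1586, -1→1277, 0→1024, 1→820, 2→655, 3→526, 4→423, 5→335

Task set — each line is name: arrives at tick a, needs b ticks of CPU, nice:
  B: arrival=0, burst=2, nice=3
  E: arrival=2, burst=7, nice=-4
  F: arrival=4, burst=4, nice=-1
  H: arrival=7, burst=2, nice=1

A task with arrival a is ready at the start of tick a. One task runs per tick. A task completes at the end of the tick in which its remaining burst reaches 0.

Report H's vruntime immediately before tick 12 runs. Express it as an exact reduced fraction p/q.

t=0: vr[B=0] → run B
t=1: vr[B=512/263] → run B
t=2: vr[E=0] → run E
t=3: vr[E=1024/2501] → run E
t=4: vr[E=2048/2501 F=2048/2501] → run E
t=5: vr[E=3072/2501 F=2048/2501] → run F
t=6: vr[E=3072/2501 F=5176320/3193777] → run E
t=7: vr[E=4096/2501 F=5176320/3193777 H=5176320/3193777] → run F
t=8: vr[E=4096/2501 F=7737344/3193777 H=5176320/3193777] → run H
t=9: vr[E=4096/2501 F=7737344/3193777 H=45823232/15968885] → run E
t=10: vr[E=5120/2501 F=7737344/3193777 H=45823232/15968885] → run E
t=11: vr[E=6144/2501 F=7737344/3193777 H=45823232/15968885] → run F
t=12: vr[E=6144/2501 F=10298368/3193777 H=45823232/15968885] → run E
t=13: vr[F=10298368/3193777 H=45823232/15968885] → run H
t=14: vr[F=10298368/3193777] → run F
t=15: (idle)
t=16: (idle)
t=17: (idle)
t=18: (idle)
t=19: (idle)
t=20: (idle)
t=21: (idle)

vruntime(H, start of tick 12) = 45823232/15968885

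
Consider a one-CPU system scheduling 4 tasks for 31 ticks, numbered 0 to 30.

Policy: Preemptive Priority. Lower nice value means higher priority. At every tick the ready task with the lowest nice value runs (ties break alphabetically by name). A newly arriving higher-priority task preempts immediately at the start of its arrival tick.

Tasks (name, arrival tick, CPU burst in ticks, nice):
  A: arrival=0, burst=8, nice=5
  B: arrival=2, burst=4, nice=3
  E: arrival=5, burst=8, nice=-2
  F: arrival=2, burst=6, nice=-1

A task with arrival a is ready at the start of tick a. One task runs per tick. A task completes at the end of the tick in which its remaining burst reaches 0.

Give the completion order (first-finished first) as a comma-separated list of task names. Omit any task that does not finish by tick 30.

t=0: ready={A} → run A
t=1: ready={A} → run A
t=2: ready={A,B,F} → run F
t=3: ready={A,B,F} → run F
t=4: ready={A,B,F} → run F
t=5: ready={A,B,E,F} → run E
t=6: ready={A,B,E,F} → run E
t=7: ready={A,B,E,F} → run E
t=8: ready={A,B,E,F} → run E
t=9: ready={A,B,E,F} → run E
t=10: ready={A,B,E,F} → run E
t=11: ready={A,B,E,F} → run E
t=12: ready={A,B,E,F} → run E
t=13: ready={A,B,F} → run F
t=14: ready={A,B,F} → run F
t=15: ready={A,B,F} → run F
t=16: ready={A,B} → run B
t=17: ready={A,B} → run B
t=18: ready={A,B} → run B
t=19: ready={A,B} → run B
t=20: ready={A} → run A
t=21: ready={A} → run A
t=22: ready={A} → run A
t=23: ready={A} → run A
t=24: ready={A} → run A
t=25: ready={A} → run A
t=26: (idle)
t=27: (idle)
t=28: (idle)
t=29: (idle)
t=30: (idle)

completion order = E, F, B, A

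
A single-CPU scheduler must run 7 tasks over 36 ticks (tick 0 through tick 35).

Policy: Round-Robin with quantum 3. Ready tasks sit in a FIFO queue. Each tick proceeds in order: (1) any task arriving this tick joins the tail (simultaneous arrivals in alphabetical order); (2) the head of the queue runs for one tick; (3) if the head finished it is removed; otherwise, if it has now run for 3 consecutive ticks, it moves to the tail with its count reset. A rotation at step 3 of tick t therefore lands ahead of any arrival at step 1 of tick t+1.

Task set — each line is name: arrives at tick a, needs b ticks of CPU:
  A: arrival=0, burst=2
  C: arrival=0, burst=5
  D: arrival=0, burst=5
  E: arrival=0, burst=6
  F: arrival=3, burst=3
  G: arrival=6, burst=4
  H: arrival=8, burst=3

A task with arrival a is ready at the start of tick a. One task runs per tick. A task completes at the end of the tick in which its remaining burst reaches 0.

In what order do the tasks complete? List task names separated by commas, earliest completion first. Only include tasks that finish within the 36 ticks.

completion order = A, F, C, D, H, E, G

t=0: queue=[A,C,D,E] q_used=0 → run A
t=1: queue=[A,C,D,E] q_used=1 → run A
t=2: queue=[C,D,E] q_used=0 → run C
t=3: queue=[C,D,E,F] q_used=1 → run C
t=4: queue=[C,D,E,F] q_used=2 → run C
t=5: queue=[D,E,F,C] q_used=0 → run D
t=6: queue=[D,E,F,C,G] q_used=1 → run D
t=7: queue=[D,E,F,C,G] q_used=2 → run D
t=8: queue=[E,F,C,G,D,H] q_used=0 → run E
t=9: queue=[E,F,C,G,D,H] q_used=1 → run E
t=10: queue=[E,F,C,G,D,H] q_used=2 → run E
t=11: queue=[F,C,G,D,H,E] q_used=0 → run F
t=12: queue=[F,C,G,D,H,E] q_used=1 → run F
t=13: queue=[F,C,G,D,H,E] q_used=2 → run F
t=14: queue=[C,G,D,H,E] q_used=0 → run C
t=15: queue=[C,G,D,H,E] q_used=1 → run C
t=16: queue=[G,D,H,E] q_used=0 → run G
t=17: queue=[G,D,H,E] q_used=1 → run G
t=18: queue=[G,D,H,E] q_used=2 → run G
t=19: queue=[D,H,E,G] q_used=0 → run D
t=20: queue=[D,H,E,G] q_used=1 → run D
t=21: queue=[H,E,G] q_used=0 → run H
t=22: queue=[H,E,G] q_used=1 → run H
t=23: queue=[H,E,G] q_used=2 → run H
t=24: queue=[E,G] q_used=0 → run E
t=25: queue=[E,G] q_used=1 → run E
t=26: queue=[E,G] q_used=2 → run E
t=27: queue=[G] q_used=0 → run G
t=28: (idle)
t=29: (idle)
t=30: (idle)
t=31: (idle)
t=32: (idle)
t=33: (idle)
t=34: (idle)
t=35: (idle)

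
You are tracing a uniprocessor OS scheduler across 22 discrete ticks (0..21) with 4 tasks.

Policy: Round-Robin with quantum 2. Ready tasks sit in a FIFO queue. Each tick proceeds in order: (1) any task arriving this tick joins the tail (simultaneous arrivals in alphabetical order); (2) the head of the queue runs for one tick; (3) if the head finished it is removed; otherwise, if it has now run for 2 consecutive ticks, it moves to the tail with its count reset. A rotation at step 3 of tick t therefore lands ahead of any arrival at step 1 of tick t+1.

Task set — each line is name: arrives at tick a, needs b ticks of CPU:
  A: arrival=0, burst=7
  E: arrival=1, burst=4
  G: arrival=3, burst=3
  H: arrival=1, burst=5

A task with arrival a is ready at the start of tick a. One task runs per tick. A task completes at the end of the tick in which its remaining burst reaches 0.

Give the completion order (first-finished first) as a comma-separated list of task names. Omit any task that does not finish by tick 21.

t=0: queue=[A] q_used=0 → run A
t=1: queue=[A,E,H] q_used=1 → run A
t=2: queue=[E,H,A] q_used=0 → run E
t=3: queue=[E,H,A,G] q_used=1 → run E
t=4: queue=[H,A,G,E] q_used=0 → run H
t=5: queue=[H,A,G,E] q_used=1 → run H
t=6: queue=[A,G,E,H] q_used=0 → run A
t=7: queue=[A,G,E,H] q_used=1 → run A
t=8: queue=[G,E,H,A] q_used=0 → run G
t=9: queue=[G,E,H,A] q_used=1 → run G
t=10: queue=[E,H,A,G] q_used=0 → run E
t=11: queue=[E,H,A,G] q_used=1 → run E
t=12: queue=[H,A,G] q_used=0 → run H
t=13: queue=[H,A,G] q_used=1 → run H
t=14: queue=[A,G,H] q_used=0 → run A
t=15: queue=[A,G,H] q_used=1 → run A
t=16: queue=[G,H,A] q_used=0 → run G
t=17: queue=[H,A] q_used=0 → run H
t=18: queue=[A] q_used=0 → run A
t=19: (idle)
t=20: (idle)
t=21: (idle)

completion order = E, G, H, A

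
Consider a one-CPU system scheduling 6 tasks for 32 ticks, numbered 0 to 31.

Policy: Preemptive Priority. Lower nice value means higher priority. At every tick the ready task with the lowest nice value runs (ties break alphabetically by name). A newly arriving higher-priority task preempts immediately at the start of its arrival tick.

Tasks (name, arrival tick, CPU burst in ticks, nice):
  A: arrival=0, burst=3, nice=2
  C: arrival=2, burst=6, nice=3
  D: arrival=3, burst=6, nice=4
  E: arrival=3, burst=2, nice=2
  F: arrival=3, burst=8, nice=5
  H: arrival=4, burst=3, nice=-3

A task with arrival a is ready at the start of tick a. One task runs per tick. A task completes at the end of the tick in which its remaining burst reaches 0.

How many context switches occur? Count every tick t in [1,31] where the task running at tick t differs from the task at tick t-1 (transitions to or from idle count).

context switches = 7

t=0: ready={A} → run A
t=1: ready={A} → run A
t=2: ready={A,C} → run A
t=3: ready={C,D,E,F} → run E
t=4: ready={C,D,E,F,H} → run H
t=5: ready={C,D,E,F,H} → run H
t=6: ready={C,D,E,F,H} → run H
t=7: ready={C,D,E,F} → run E
t=8: ready={C,D,F} → run C
t=9: ready={C,D,F} → run C
t=10: ready={C,D,F} → run C
t=11: ready={C,D,F} → run C
t=12: ready={C,D,F} → run C
t=13: ready={C,D,F} → run C
t=14: ready={D,F} → run D
t=15: ready={D,F} → run D
t=16: ready={D,F} → run D
t=17: ready={D,F} → run D
t=18: ready={D,F} → run D
t=19: ready={D,F} → run D
t=20: ready={F} → run F
t=21: ready={F} → run F
t=22: ready={F} → run F
t=23: ready={F} → run F
t=24: ready={F} → run F
t=25: ready={F} → run F
t=26: ready={F} → run F
t=27: ready={F} → run F
t=28: (idle)
t=29: (idle)
t=30: (idle)
t=31: (idle)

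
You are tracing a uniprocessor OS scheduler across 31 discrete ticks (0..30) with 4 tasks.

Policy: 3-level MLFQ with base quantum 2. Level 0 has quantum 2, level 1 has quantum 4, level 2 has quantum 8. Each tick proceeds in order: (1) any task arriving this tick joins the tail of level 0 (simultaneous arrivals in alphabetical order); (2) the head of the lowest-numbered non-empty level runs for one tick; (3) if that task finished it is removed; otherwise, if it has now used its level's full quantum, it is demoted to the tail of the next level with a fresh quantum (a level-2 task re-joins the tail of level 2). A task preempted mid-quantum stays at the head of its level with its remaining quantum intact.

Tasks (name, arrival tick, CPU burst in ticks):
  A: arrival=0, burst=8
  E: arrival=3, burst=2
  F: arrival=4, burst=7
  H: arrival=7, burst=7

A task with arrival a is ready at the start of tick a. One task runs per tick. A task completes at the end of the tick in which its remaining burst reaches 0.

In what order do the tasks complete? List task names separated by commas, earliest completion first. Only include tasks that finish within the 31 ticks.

t=0: L0/L1/L2 = A/-/- → run A
t=1: L0/L1/L2 = A/-/- → run A
t=2: L0/L1/L2 = -/A/- → run A
t=3: L0/L1/L2 = E/A/- → run E
t=4: L0/L1/L2 = EF/A/- → run E
t=5: L0/L1/L2 = F/A/- → run F
t=6: L0/L1/L2 = F/A/- → run F
t=7: L0/L1/L2 = H/AF/- → run H
t=8: L0/L1/L2 = H/AF/- → run H
t=9: L0/L1/L2 = -/AFH/- → run A
t=10: L0/L1/L2 = -/AFH/- → run A
t=11: L0/L1/L2 = -/AFH/- → run A
t=12: L0/L1/L2 = -/FH/A → run F
t=13: L0/L1/L2 = -/FH/A → run F
t=14: L0/L1/L2 = -/FH/A → run F
t=15: L0/L1/L2 = -/FH/A → run F
t=16: L0/L1/L2 = -/H/AF → run H
t=17: L0/L1/L2 = -/H/AF → run H
t=18: L0/L1/L2 = -/H/AF → run H
t=19: L0/L1/L2 = -/H/AF → run H
t=20: L0/L1/L2 = -/-/AFH → run A
t=21: L0/L1/L2 = -/-/AFH → run A
t=22: L0/L1/L2 = -/-/FH → run F
t=23: L0/L1/L2 = -/-/H → run H
t=24: (idle)
t=25: (idle)
t=26: (idle)
t=27: (idle)
t=28: (idle)
t=29: (idle)
t=30: (idle)

completion order = E, A, F, H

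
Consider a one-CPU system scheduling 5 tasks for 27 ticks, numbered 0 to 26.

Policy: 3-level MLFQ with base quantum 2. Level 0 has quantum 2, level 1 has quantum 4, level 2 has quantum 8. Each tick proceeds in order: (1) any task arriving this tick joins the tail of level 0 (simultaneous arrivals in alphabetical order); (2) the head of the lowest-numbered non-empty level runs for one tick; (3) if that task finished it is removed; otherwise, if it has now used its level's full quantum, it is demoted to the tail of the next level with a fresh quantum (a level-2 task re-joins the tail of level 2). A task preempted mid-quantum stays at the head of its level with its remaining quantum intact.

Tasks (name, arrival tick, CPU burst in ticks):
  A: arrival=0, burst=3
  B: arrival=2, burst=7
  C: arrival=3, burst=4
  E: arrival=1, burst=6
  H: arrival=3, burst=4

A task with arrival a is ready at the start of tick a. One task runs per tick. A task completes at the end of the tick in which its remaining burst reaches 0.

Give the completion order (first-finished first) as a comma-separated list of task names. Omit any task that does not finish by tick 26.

t=0: L0/L1/L2 = A/-/- → run A
t=1: L0/L1/L2 = AE/-/- → run A
t=2: L0/L1/L2 = EB/A/- → run E
t=3: L0/L1/L2 = EBCH/A/- → run E
t=4: L0/L1/L2 = BCH/AE/- → run B
t=5: L0/L1/L2 = BCH/AE/- → run B
t=6: L0/L1/L2 = CH/AEB/- → run C
t=7: L0/L1/L2 = CH/AEB/- → run C
t=8: L0/L1/L2 = H/AEBC/- → run H
t=9: L0/L1/L2 = H/AEBC/- → run H
t=10: L0/L1/L2 = -/AEBCH/- → run A
t=11: L0/L1/L2 = -/EBCH/- → run E
t=12: L0/L1/L2 = -/EBCH/- → run E
t=13: L0/L1/L2 = -/EBCH/- → run E
t=14: L0/L1/L2 = -/EBCH/- → run E
t=15: L0/L1/L2 = -/BCH/- → run B
t=16: L0/L1/L2 = -/BCH/- → run B
t=17: L0/L1/L2 = -/BCH/- → run B
t=18: L0/L1/L2 = -/BCH/- → run B
t=19: L0/L1/L2 = -/CH/B → run C
t=20: L0/L1/L2 = -/CH/B → run C
t=21: L0/L1/L2 = -/H/B → run H
t=22: L0/L1/L2 = -/H/B → run H
t=23: L0/L1/L2 = -/-/B → run B
t=24: (idle)
t=25: (idle)
t=26: (idle)

completion order = A, E, C, H, B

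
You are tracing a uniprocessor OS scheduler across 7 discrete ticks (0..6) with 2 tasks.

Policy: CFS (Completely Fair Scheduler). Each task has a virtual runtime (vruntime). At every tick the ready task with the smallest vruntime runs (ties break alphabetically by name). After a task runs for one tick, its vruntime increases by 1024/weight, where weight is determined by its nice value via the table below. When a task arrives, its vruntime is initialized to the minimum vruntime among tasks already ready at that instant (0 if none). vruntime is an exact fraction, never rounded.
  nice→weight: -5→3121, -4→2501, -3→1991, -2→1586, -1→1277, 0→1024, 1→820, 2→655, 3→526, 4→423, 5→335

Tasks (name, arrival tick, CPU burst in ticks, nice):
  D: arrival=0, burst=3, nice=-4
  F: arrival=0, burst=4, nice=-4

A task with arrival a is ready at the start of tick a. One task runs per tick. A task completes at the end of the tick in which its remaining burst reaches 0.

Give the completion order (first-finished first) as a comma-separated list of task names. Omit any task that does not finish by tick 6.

t=0: vr[D=0 F=0] → run D
t=1: vr[D=1024/2501 F=0] → run F
t=2: vr[D=1024/2501 F=1024/2501] → run D
t=3: vr[D=2048/2501 F=1024/2501] → run F
t=4: vr[D=2048/2501 F=2048/2501] → run D
t=5: vr[F=2048/2501] → run F
t=6: vr[F=3072/2501] → run F

completion order = D, F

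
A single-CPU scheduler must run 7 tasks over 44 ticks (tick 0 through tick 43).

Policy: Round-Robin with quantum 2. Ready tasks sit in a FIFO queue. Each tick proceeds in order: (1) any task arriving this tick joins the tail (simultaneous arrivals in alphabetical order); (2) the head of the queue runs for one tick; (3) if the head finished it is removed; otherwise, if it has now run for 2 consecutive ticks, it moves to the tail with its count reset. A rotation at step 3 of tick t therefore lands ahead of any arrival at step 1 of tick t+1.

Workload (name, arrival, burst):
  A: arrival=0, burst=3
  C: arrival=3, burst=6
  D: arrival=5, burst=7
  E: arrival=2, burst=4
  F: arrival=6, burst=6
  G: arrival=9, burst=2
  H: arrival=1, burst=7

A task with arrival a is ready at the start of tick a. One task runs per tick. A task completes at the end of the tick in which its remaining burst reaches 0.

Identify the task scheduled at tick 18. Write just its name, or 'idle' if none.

t=0: queue=[A] q_used=0 → run A
t=1: queue=[A,H] q_used=1 → run A
t=2: queue=[H,A,E] q_used=0 → run H
t=3: queue=[H,A,E,C] q_used=1 → run H
t=4: queue=[A,E,C,H] q_used=0 → run A
t=5: queue=[E,C,H,D] q_used=0 → run E
t=6: queue=[E,C,H,D,F] q_used=1 → run E
t=7: queue=[C,H,D,F,E] q_used=0 → run C
t=8: queue=[C,H,D,F,E] q_used=1 → run C
t=9: queue=[H,D,F,E,C,G] q_used=0 → run H
t=10: queue=[H,D,F,E,C,G] q_used=1 → run H
t=11: queue=[D,F,E,C,G,H] q_used=0 → run D
t=12: queue=[D,F,E,C,G,H] q_used=1 → run D
t=13: queue=[F,E,C,G,H,D] q_used=0 → run F
t=14: queue=[F,E,C,G,H,D] q_used=1 → run F
t=15: queue=[E,C,G,H,D,F] q_used=0 → run E
t=16: queue=[E,C,G,H,D,F] q_used=1 → run E
t=17: queue=[C,G,H,D,F] q_used=0 → run C
t=18: queue=[C,G,H,D,F] q_used=1 → run C
t=19: queue=[G,H,D,F,C] q_used=0 → run G
t=20: queue=[G,H,D,F,C] q_used=1 → run G
t=21: queue=[H,D,F,C] q_used=0 → run H
t=22: queue=[H,D,F,C] q_used=1 → run H
t=23: queue=[D,F,C,H] q_used=0 → run D
t=24: queue=[D,F,C,H] q_used=1 → run D
t=25: queue=[F,C,H,D] q_used=0 → run F
t=26: queue=[F,C,H,D] q_used=1 → run F
t=27: queue=[C,H,D,F] q_used=0 → run C
t=28: queue=[C,H,D,F] q_used=1 → run C
t=29: queue=[H,D,F] q_used=0 → run H
t=30: queue=[D,F] q_used=0 → run D
t=31: queue=[D,F] q_used=1 → run D
t=32: queue=[F,D] q_used=0 → run F
t=33: queue=[F,D] q_used=1 → run F
t=34: queue=[D] q_used=0 → run D
t=35: (idle)
t=36: (idle)
t=37: (idle)
t=38: (idle)
t=39: (idle)
t=40: (idle)
t=41: (idle)
t=42: (idle)
t=43: (idle)

running at tick 18 = C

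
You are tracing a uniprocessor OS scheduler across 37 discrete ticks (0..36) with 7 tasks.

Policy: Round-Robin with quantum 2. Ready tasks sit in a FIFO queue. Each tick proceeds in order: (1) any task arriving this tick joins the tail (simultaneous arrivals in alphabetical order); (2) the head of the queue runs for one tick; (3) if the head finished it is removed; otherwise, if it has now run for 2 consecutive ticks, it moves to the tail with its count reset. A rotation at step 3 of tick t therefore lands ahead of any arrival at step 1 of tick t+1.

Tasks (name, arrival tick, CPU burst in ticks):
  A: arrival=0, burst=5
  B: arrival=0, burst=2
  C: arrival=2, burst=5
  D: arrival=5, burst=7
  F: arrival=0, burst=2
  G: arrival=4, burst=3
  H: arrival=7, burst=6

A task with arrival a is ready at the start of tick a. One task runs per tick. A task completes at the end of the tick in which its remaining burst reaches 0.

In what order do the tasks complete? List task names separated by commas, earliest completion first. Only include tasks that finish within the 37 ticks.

completion order = B, F, A, G, C, H, D

t=0: queue=[A,B,F] q_used=0 → run A
t=1: queue=[A,B,F] q_used=1 → run A
t=2: queue=[B,F,A,C] q_used=0 → run B
t=3: queue=[B,F,A,C] q_used=1 → run B
t=4: queue=[F,A,C,G] q_used=0 → run F
t=5: queue=[F,A,C,G,D] q_used=1 → run F
t=6: queue=[A,C,G,D] q_used=0 → run A
t=7: queue=[A,C,G,D,H] q_used=1 → run A
t=8: queue=[C,G,D,H,A] q_used=0 → run C
t=9: queue=[C,G,D,H,A] q_used=1 → run C
t=10: queue=[G,D,H,A,C] q_used=0 → run G
t=11: queue=[G,D,H,A,C] q_used=1 → run G
t=12: queue=[D,H,A,C,G] q_used=0 → run D
t=13: queue=[D,H,A,C,G] q_used=1 → run D
t=14: queue=[H,A,C,G,D] q_used=0 → run H
t=15: queue=[H,A,C,G,D] q_used=1 → run H
t=16: queue=[A,C,G,D,H] q_used=0 → run A
t=17: queue=[C,G,D,H] q_used=0 → run C
t=18: queue=[C,G,D,H] q_used=1 → run C
t=19: queue=[G,D,H,C] q_used=0 → run G
t=20: queue=[D,H,C] q_used=0 → run D
t=21: queue=[D,H,C] q_used=1 → run D
t=22: queue=[H,C,D] q_used=0 → run H
t=23: queue=[H,C,D] q_used=1 → run H
t=24: queue=[C,D,H] q_used=0 → run C
t=25: queue=[D,H] q_used=0 → run D
t=26: queue=[D,H] q_used=1 → run D
t=27: queue=[H,D] q_used=0 → run H
t=28: queue=[H,D] q_used=1 → run H
t=29: queue=[D] q_used=0 → run D
t=30: (idle)
t=31: (idle)
t=32: (idle)
t=33: (idle)
t=34: (idle)
t=35: (idle)
t=36: (idle)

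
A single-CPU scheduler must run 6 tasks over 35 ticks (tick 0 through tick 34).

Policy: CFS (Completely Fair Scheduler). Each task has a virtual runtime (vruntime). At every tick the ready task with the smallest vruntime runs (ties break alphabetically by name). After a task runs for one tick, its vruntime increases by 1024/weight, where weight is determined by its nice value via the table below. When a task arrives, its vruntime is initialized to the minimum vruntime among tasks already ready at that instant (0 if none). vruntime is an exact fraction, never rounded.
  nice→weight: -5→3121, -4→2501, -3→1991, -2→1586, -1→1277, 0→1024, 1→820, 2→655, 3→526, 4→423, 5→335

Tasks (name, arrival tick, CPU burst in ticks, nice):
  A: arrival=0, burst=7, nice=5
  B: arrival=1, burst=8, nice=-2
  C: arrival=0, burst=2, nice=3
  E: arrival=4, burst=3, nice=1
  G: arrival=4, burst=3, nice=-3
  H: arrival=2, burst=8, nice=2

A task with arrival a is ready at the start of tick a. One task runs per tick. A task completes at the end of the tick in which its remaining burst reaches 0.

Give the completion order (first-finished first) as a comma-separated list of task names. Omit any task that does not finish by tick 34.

completion order = G, C, E, B, H, A

t=0: vr[A=0 C=0] → run A
t=1: vr[A=1024/335 B=0 C=0] → run B
t=2: vr[A=1024/335 B=512/793 C=0 H=0] → run C
t=3: vr[A=1024/335 B=512/793 C=512/263 H=0] → run H
t=4: vr[A=1024/335 B=512/793 C=512/263 E=512/793 G=512/793 H=1024/655] → run B
t=5: vr[A=1024/335 B=1024/793 C=512/263 E=512/793 G=512/793 H=1024/655] → run E
t=6: vr[A=1024/335 B=1024/793 C=512/263 E=307968/162565 G=512/793 H=1024/655] → run G
t=7: vr[A=1024/335 B=1024/793 C=512/263 E=307968/162565 G=1831424/1578863 H=1024/655] → run G
t=8: vr[A=1024/335 B=1024/793 C=512/263 E=307968/162565 G=2643456/1578863 H=1024/655] → run B
t=9: vr[A=1024/335 B=1536/793 C=512/263 E=307968/162565 G=2643456/1578863 H=1024/655] → run H
t=10: vr[A=1024/335 B=1536/793 C=512/263 E=307968/162565 G=2643456/1578863 H=2048/655] → run G
t=11: vr[A=1024/335 B=1536/793 C=512/263 E=307968/162565 H=2048/655] → run E
t=12: vr[A=1024/335 B=1536/793 C=512/263 E=510976/162565 H=2048/655] → run B
t=13: vr[A=1024/335 B=2048/793 C=512/263 E=510976/162565 H=2048/655] → run C
t=14: vr[A=1024/335 B=2048/793 E=510976/162565 H=2048/655] → run B
t=15: vr[A=1024/335 B=2560/793 E=510976/162565 H=2048/655] → run A
t=16: vr[A=2048/335 B=2560/793 E=510976/162565 H=2048/655] → run H
t=17: vr[A=2048/335 B=2560/793 E=510976/162565 H=3072/655] → run E
t=18: vr[A=2048/335 B=2560/793 H=3072/655] → run B
t=19: vr[A=2048/335 B=3072/793 H=3072/655] → run B
t=20: vr[A=2048/335 B=3584/793 H=3072/655] → run B
t=21: vr[A=2048/335 H=3072/655] → run H
t=22: vr[A=2048/335 H=4096/655] → run A
t=23: vr[A=3072/335 H=4096/655] → run H
t=24: vr[A=3072/335 H=1024/131] → run H
t=25: vr[A=3072/335 H=6144/655] → run A
t=26: vr[A=4096/335 H=6144/655] → run H
t=27: vr[A=4096/335 H=7168/655] → run H
t=28: vr[A=4096/335] → run A
t=29: vr[A=1024/67] → run A
t=30: vr[A=6144/335] → run A
t=31: (idle)
t=32: (idle)
t=33: (idle)
t=34: (idle)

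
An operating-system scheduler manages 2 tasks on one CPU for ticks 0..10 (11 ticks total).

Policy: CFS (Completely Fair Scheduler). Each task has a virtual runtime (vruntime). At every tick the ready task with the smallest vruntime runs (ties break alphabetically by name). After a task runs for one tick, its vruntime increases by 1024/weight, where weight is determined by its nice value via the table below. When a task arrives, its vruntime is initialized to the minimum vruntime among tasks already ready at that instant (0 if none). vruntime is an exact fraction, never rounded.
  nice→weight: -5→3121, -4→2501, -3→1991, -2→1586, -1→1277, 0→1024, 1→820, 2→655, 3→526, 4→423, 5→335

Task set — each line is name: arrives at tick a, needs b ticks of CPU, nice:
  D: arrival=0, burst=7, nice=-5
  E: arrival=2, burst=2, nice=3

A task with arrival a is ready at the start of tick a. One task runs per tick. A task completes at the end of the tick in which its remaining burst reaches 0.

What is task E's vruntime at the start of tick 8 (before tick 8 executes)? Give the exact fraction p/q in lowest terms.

vruntime(E, start of tick 8) = 2136576/820823

t=0: vr[D=0] → run D
t=1: vr[D=1024/3121] → run D
t=2: vr[D=2048/3121 E=2048/3121] → run D
t=3: vr[D=3072/3121 E=2048/3121] → run E
t=4: vr[D=3072/3121 E=2136576/820823] → run D
t=5: vr[D=4096/3121 E=2136576/820823] → run D
t=6: vr[D=5120/3121 E=2136576/820823] → run D
t=7: vr[D=6144/3121 E=2136576/820823] → run D
t=8: vr[E=2136576/820823] → run E
t=9: (idle)
t=10: (idle)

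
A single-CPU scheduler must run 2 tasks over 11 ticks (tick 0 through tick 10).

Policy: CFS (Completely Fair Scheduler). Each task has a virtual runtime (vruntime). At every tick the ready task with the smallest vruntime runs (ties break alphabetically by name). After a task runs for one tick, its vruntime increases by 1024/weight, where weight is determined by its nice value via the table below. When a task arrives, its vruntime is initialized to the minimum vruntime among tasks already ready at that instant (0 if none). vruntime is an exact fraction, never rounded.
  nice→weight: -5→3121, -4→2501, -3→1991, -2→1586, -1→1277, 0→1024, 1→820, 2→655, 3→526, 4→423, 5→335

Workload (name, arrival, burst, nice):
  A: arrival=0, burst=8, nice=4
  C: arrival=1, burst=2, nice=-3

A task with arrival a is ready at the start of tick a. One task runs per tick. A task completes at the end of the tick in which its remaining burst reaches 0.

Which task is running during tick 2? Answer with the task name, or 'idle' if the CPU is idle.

running at tick 2 = C

t=0: vr[A=0] → run A
t=1: vr[A=1024/423 C=1024/423] → run A
t=2: vr[A=2048/423 C=1024/423] → run C
t=3: vr[A=2048/423 C=2471936/842193] → run C
t=4: vr[A=2048/423] → run A
t=5: vr[A=1024/141] → run A
t=6: vr[A=4096/423] → run A
t=7: vr[A=5120/423] → run A
t=8: vr[A=2048/141] → run A
t=9: vr[A=7168/423] → run A
t=10: (idle)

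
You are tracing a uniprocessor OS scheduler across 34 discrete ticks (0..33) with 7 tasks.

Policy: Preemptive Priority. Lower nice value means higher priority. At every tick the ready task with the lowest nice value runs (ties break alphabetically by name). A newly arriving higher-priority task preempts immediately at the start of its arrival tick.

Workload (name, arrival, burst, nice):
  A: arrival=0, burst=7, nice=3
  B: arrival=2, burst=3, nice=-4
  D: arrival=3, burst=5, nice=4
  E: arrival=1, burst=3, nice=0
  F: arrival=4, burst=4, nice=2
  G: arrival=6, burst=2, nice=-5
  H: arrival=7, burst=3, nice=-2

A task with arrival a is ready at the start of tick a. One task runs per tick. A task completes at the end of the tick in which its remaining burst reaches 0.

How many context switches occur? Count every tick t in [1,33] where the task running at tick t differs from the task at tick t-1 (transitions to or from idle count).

t=0: ready={A} → run A
t=1: ready={A,E} → run E
t=2: ready={A,B,E} → run B
t=3: ready={A,B,D,E} → run B
t=4: ready={A,B,D,E,F} → run B
t=5: ready={A,D,E,F} → run E
t=6: ready={A,D,E,F,G} → run G
t=7: ready={A,D,E,F,G,H} → run G
t=8: ready={A,D,E,F,H} → run H
t=9: ready={A,D,E,F,H} → run H
t=10: ready={A,D,E,F,H} → run H
t=11: ready={A,D,E,F} → run E
t=12: ready={A,D,F} → run F
t=13: ready={A,D,F} → run F
t=14: ready={A,D,F} → run F
t=15: ready={A,D,F} → run F
t=16: ready={A,D} → run A
t=17: ready={A,D} → run A
t=18: ready={A,D} → run A
t=19: ready={A,D} → run A
t=20: ready={A,D} → run A
t=21: ready={A,D} → run A
t=22: ready={D} → run D
t=23: ready={D} → run D
t=24: ready={D} → run D
t=25: ready={D} → run D
t=26: ready={D} → run D
t=27: (idle)
t=28: (idle)
t=29: (idle)
t=30: (idle)
t=31: (idle)
t=32: (idle)
t=33: (idle)

context switches = 10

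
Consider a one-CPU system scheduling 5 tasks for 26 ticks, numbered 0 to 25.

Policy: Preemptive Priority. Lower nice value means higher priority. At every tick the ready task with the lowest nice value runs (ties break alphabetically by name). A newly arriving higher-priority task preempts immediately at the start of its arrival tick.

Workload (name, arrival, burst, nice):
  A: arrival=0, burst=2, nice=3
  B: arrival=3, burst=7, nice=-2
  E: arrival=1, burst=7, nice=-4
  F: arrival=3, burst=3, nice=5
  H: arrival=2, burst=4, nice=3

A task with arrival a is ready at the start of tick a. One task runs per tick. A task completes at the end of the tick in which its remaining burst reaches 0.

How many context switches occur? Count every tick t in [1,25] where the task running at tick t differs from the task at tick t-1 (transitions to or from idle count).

t=0: ready={A} → run A
t=1: ready={A,E} → run E
t=2: ready={A,E,H} → run E
t=3: ready={A,B,E,F,H} → run E
t=4: ready={A,B,E,F,H} → run E
t=5: ready={A,B,E,F,H} → run E
t=6: ready={A,B,E,F,H} → run E
t=7: ready={A,B,E,F,H} → run E
t=8: ready={A,B,F,H} → run B
t=9: ready={A,B,F,H} → run B
t=10: ready={A,B,F,H} → run B
t=11: ready={A,B,F,H} → run B
t=12: ready={A,B,F,H} → run B
t=13: ready={A,B,F,H} → run B
t=14: ready={A,B,F,H} → run B
t=15: ready={A,F,H} → run A
t=16: ready={F,H} → run H
t=17: ready={F,H} → run H
t=18: ready={F,H} → run H
t=19: ready={F,H} → run H
t=20: ready={F} → run F
t=21: ready={F} → run F
t=22: ready={F} → run F
t=23: (idle)
t=24: (idle)
t=25: (idle)

context switches = 6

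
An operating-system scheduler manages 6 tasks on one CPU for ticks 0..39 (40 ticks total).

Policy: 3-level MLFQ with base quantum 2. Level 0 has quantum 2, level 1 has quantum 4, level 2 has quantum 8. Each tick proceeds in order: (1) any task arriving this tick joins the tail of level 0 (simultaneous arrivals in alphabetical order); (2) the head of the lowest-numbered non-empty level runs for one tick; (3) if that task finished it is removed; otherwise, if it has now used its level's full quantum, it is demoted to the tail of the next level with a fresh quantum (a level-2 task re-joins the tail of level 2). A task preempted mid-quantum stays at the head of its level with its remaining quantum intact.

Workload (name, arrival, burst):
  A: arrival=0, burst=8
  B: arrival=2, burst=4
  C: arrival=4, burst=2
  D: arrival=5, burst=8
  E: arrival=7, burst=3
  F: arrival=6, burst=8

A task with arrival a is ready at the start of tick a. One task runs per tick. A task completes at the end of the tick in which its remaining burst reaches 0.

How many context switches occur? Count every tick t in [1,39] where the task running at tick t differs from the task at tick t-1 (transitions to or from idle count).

t=0: L0/L1/L2 = A/-/- → run A
t=1: L0/L1/L2 = A/-/- → run A
t=2: L0/L1/L2 = B/A/- → run B
t=3: L0/L1/L2 = B/A/- → run B
t=4: L0/L1/L2 = C/AB/- → run C
t=5: L0/L1/L2 = CD/AB/- → run C
t=6: L0/L1/L2 = DF/AB/- → run D
t=7: L0/L1/L2 = DFE/AB/- → run D
t=8: L0/L1/L2 = FE/ABD/- → run F
t=9: L0/L1/L2 = FE/ABD/- → run F
t=10: L0/L1/L2 = E/ABDF/- → run E
t=11: L0/L1/L2 = E/ABDF/- → run E
t=12: L0/L1/L2 = -/ABDFE/- → run A
t=13: L0/L1/L2 = -/ABDFE/- → run A
t=14: L0/L1/L2 = -/ABDFE/- → run A
t=15: L0/L1/L2 = -/ABDFE/- → run A
t=16: L0/L1/L2 = -/BDFE/A → run B
t=17: L0/L1/L2 = -/BDFE/A → run B
t=18: L0/L1/L2 = -/DFE/A → run D
t=19: L0/L1/L2 = -/DFE/A → run D
t=20: L0/L1/L2 = -/DFE/A → run D
t=21: L0/L1/L2 = -/DFE/A → run D
t=22: L0/L1/L2 = -/FE/AD → run F
t=23: L0/L1/L2 = -/FE/AD → run F
t=24: L0/L1/L2 = -/FE/AD → run F
t=25: L0/L1/L2 = -/FE/AD → run F
t=26: L0/L1/L2 = -/E/ADF → run E
t=27: L0/L1/L2 = -/-/ADF → run A
t=28: L0/L1/L2 = -/-/ADF → run A
t=29: L0/L1/L2 = -/-/DF → run D
t=30: L0/L1/L2 = -/-/DF → run D
t=31: L0/L1/L2 = -/-/F → run F
t=32: L0/L1/L2 = -/-/F → run F
t=33: (idle)
t=34: (idle)
t=35: (idle)
t=36: (idle)
t=37: (idle)
t=38: (idle)
t=39: (idle)

context switches = 14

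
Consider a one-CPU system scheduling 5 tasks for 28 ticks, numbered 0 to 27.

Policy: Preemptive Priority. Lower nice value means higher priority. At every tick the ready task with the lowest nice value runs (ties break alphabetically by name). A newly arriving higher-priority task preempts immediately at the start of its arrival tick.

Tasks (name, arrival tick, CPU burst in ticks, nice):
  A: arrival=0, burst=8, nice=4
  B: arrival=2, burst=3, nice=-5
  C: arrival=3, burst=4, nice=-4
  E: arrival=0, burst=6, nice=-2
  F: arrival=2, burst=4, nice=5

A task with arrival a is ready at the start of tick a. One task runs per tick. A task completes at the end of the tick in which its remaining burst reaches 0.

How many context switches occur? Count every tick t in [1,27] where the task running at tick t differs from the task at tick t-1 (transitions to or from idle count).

t=0: ready={A,E} → run E
t=1: ready={A,E} → run E
t=2: ready={A,B,E,F} → run B
t=3: ready={A,B,C,E,F} → run B
t=4: ready={A,B,C,E,F} → run B
t=5: ready={A,C,E,F} → run C
t=6: ready={A,C,E,F} → run C
t=7: ready={A,C,E,F} → run C
t=8: ready={A,C,E,F} → run C
t=9: ready={A,E,F} → run E
t=10: ready={A,E,F} → run E
t=11: ready={A,E,F} → run E
t=12: ready={A,E,F} → run E
t=13: ready={A,F} → run A
t=14: ready={A,F} → run A
t=15: ready={A,F} → run A
t=16: ready={A,F} → run A
t=17: ready={A,F} → run A
t=18: ready={A,F} → run A
t=19: ready={A,F} → run A
t=20: ready={A,F} → run A
t=21: ready={F} → run F
t=22: ready={F} → run F
t=23: ready={F} → run F
t=24: ready={F} → run F
t=25: (idle)
t=26: (idle)
t=27: (idle)

context switches = 6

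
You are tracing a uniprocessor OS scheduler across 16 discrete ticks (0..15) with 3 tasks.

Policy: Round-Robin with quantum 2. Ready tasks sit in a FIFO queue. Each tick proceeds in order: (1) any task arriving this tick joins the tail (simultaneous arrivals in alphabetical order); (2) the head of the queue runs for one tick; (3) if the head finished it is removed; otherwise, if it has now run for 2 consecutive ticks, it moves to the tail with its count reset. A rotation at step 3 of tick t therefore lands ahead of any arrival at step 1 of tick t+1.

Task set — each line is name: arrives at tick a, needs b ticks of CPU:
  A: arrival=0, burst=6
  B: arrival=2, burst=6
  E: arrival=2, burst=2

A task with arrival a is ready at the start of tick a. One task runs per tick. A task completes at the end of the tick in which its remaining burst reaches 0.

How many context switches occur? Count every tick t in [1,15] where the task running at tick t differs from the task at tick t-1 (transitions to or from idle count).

t=0: queue=[A] q_used=0 → run A
t=1: queue=[A] q_used=1 → run A
t=2: queue=[A,B,E] q_used=0 → run A
t=3: queue=[A,B,E] q_used=1 → run A
t=4: queue=[B,E,A] q_used=0 → run B
t=5: queue=[B,E,A] q_used=1 → run B
t=6: queue=[E,A,B] q_used=0 → run E
t=7: queue=[E,A,B] q_used=1 → run E
t=8: queue=[A,B] q_used=0 → run A
t=9: queue=[A,B] q_used=1 → run A
t=10: queue=[B] q_used=0 → run B
t=11: queue=[B] q_used=1 → run B
t=12: queue=[B] q_used=0 → run B
t=13: queue=[B] q_used=1 → run B
t=14: (idle)
t=15: (idle)

context switches = 5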